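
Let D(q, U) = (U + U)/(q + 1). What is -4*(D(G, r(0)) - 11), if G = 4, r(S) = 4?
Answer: 188/5 ≈ 37.600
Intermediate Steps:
D(q, U) = 2*U/(1 + q) (D(q, U) = (2*U)/(1 + q) = 2*U/(1 + q))
-4*(D(G, r(0)) - 11) = -4*(2*4/(1 + 4) - 11) = -4*(2*4/5 - 11) = -4*(2*4*(⅕) - 11) = -4*(8/5 - 11) = -4*(-47/5) = 188/5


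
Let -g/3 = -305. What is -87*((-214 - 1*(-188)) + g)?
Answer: -77343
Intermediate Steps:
g = 915 (g = -3*(-305) = 915)
-87*((-214 - 1*(-188)) + g) = -87*((-214 - 1*(-188)) + 915) = -87*((-214 + 188) + 915) = -87*(-26 + 915) = -87*889 = -77343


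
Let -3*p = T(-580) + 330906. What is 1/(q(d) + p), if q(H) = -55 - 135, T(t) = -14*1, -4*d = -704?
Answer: -3/331462 ≈ -9.0508e-6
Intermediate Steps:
d = 176 (d = -¼*(-704) = 176)
T(t) = -14
q(H) = -190
p = -330892/3 (p = -(-14 + 330906)/3 = -⅓*330892 = -330892/3 ≈ -1.1030e+5)
1/(q(d) + p) = 1/(-190 - 330892/3) = 1/(-331462/3) = -3/331462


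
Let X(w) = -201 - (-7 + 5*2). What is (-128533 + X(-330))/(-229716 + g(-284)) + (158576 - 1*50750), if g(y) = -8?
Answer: 24770348761/229724 ≈ 1.0783e+5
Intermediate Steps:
X(w) = -204 (X(w) = -201 - (-7 + 10) = -201 - 1*3 = -201 - 3 = -204)
(-128533 + X(-330))/(-229716 + g(-284)) + (158576 - 1*50750) = (-128533 - 204)/(-229716 - 8) + (158576 - 1*50750) = -128737/(-229724) + (158576 - 50750) = -128737*(-1/229724) + 107826 = 128737/229724 + 107826 = 24770348761/229724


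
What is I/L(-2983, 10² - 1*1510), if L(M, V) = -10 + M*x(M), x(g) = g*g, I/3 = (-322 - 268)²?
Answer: -1044300/26543596097 ≈ -3.9343e-5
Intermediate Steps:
I = 1044300 (I = 3*(-322 - 268)² = 3*(-590)² = 3*348100 = 1044300)
x(g) = g²
L(M, V) = -10 + M³ (L(M, V) = -10 + M*M² = -10 + M³)
I/L(-2983, 10² - 1*1510) = 1044300/(-10 + (-2983)³) = 1044300/(-10 - 26543596087) = 1044300/(-26543596097) = 1044300*(-1/26543596097) = -1044300/26543596097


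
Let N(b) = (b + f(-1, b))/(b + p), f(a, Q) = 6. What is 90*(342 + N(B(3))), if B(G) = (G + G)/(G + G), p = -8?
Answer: 30690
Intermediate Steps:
B(G) = 1 (B(G) = (2*G)/((2*G)) = (2*G)*(1/(2*G)) = 1)
N(b) = (6 + b)/(-8 + b) (N(b) = (b + 6)/(b - 8) = (6 + b)/(-8 + b))
90*(342 + N(B(3))) = 90*(342 + (6 + 1)/(-8 + 1)) = 90*(342 + 7/(-7)) = 90*(342 - 1/7*7) = 90*(342 - 1) = 90*341 = 30690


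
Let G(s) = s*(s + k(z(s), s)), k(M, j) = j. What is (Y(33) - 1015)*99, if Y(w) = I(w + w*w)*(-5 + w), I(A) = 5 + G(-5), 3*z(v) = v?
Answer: 51975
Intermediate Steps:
z(v) = v/3
G(s) = 2*s² (G(s) = s*(s + s) = s*(2*s) = 2*s²)
I(A) = 55 (I(A) = 5 + 2*(-5)² = 5 + 2*25 = 5 + 50 = 55)
Y(w) = -275 + 55*w (Y(w) = 55*(-5 + w) = -275 + 55*w)
(Y(33) - 1015)*99 = ((-275 + 55*33) - 1015)*99 = ((-275 + 1815) - 1015)*99 = (1540 - 1015)*99 = 525*99 = 51975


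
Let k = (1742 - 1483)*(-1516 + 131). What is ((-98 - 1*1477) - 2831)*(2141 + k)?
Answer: 1571065044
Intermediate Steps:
k = -358715 (k = 259*(-1385) = -358715)
((-98 - 1*1477) - 2831)*(2141 + k) = ((-98 - 1*1477) - 2831)*(2141 - 358715) = ((-98 - 1477) - 2831)*(-356574) = (-1575 - 2831)*(-356574) = -4406*(-356574) = 1571065044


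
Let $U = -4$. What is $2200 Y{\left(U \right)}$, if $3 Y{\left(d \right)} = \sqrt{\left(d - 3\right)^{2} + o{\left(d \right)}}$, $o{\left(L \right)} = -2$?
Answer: $\frac{2200 \sqrt{47}}{3} \approx 5027.5$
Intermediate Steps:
$Y{\left(d \right)} = \frac{\sqrt{-2 + \left(-3 + d\right)^{2}}}{3}$ ($Y{\left(d \right)} = \frac{\sqrt{\left(d - 3\right)^{2} - 2}}{3} = \frac{\sqrt{\left(-3 + d\right)^{2} - 2}}{3} = \frac{\sqrt{-2 + \left(-3 + d\right)^{2}}}{3}$)
$2200 Y{\left(U \right)} = 2200 \frac{\sqrt{-2 + \left(-3 - 4\right)^{2}}}{3} = 2200 \frac{\sqrt{-2 + \left(-7\right)^{2}}}{3} = 2200 \frac{\sqrt{-2 + 49}}{3} = 2200 \frac{\sqrt{47}}{3} = \frac{2200 \sqrt{47}}{3}$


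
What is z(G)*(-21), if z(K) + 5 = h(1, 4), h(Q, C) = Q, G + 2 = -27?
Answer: 84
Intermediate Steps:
G = -29 (G = -2 - 27 = -29)
z(K) = -4 (z(K) = -5 + 1 = -4)
z(G)*(-21) = -4*(-21) = 84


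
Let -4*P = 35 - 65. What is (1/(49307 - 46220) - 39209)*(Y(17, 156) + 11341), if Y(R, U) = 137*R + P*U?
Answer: -256600945840/441 ≈ -5.8186e+8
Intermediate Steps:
P = 15/2 (P = -(35 - 65)/4 = -¼*(-30) = 15/2 ≈ 7.5000)
Y(R, U) = 137*R + 15*U/2
(1/(49307 - 46220) - 39209)*(Y(17, 156) + 11341) = (1/(49307 - 46220) - 39209)*((137*17 + (15/2)*156) + 11341) = (1/3087 - 39209)*((2329 + 1170) + 11341) = (1/3087 - 39209)*(3499 + 11341) = -121038182/3087*14840 = -256600945840/441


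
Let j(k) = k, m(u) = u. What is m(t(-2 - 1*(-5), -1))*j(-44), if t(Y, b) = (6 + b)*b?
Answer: 220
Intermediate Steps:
t(Y, b) = b*(6 + b)
m(t(-2 - 1*(-5), -1))*j(-44) = -(6 - 1)*(-44) = -1*5*(-44) = -5*(-44) = 220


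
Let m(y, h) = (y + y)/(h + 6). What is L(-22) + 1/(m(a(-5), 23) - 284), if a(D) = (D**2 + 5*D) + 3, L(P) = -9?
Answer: -74099/8230 ≈ -9.0035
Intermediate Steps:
a(D) = 3 + D**2 + 5*D
m(y, h) = 2*y/(6 + h) (m(y, h) = (2*y)/(6 + h) = 2*y/(6 + h))
L(-22) + 1/(m(a(-5), 23) - 284) = -9 + 1/(2*(3 + (-5)**2 + 5*(-5))/(6 + 23) - 284) = -9 + 1/(2*(3 + 25 - 25)/29 - 284) = -9 + 1/(2*3*(1/29) - 284) = -9 + 1/(6/29 - 284) = -9 + 1/(-8230/29) = -9 - 29/8230 = -74099/8230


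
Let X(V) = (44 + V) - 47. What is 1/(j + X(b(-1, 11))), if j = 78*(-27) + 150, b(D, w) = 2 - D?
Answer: -1/1956 ≈ -0.00051125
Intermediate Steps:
X(V) = -3 + V
j = -1956 (j = -2106 + 150 = -1956)
1/(j + X(b(-1, 11))) = 1/(-1956 + (-3 + (2 - 1*(-1)))) = 1/(-1956 + (-3 + (2 + 1))) = 1/(-1956 + (-3 + 3)) = 1/(-1956 + 0) = 1/(-1956) = -1/1956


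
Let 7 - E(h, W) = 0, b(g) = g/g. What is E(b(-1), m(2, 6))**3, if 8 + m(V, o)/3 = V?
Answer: 343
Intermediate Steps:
m(V, o) = -24 + 3*V
b(g) = 1
E(h, W) = 7 (E(h, W) = 7 - 1*0 = 7 + 0 = 7)
E(b(-1), m(2, 6))**3 = 7**3 = 343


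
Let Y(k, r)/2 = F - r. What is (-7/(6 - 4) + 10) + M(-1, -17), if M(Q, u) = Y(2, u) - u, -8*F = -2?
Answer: 58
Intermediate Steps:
F = ¼ (F = -⅛*(-2) = ¼ ≈ 0.25000)
Y(k, r) = ½ - 2*r (Y(k, r) = 2*(¼ - r) = ½ - 2*r)
M(Q, u) = ½ - 3*u (M(Q, u) = (½ - 2*u) - u = ½ - 3*u)
(-7/(6 - 4) + 10) + M(-1, -17) = (-7/(6 - 4) + 10) + (½ - 3*(-17)) = (-7/2 + 10) + (½ + 51) = ((½)*(-7) + 10) + 103/2 = (-7/2 + 10) + 103/2 = 13/2 + 103/2 = 58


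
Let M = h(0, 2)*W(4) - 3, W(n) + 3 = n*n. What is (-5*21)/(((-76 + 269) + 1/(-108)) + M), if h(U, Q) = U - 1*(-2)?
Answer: -11340/23327 ≈ -0.48613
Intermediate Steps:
W(n) = -3 + n**2 (W(n) = -3 + n*n = -3 + n**2)
h(U, Q) = 2 + U (h(U, Q) = U + 2 = 2 + U)
M = 23 (M = (2 + 0)*(-3 + 4**2) - 3 = 2*(-3 + 16) - 3 = 2*13 - 3 = 26 - 3 = 23)
(-5*21)/(((-76 + 269) + 1/(-108)) + M) = (-5*21)/(((-76 + 269) + 1/(-108)) + 23) = -105/((193 - 1/108) + 23) = -105/(20843/108 + 23) = -105/23327/108 = -105*108/23327 = -11340/23327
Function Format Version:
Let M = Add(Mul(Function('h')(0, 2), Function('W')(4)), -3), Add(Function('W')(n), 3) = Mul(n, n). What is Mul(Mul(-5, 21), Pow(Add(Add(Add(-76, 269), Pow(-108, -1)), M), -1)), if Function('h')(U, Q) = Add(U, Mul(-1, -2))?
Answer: Rational(-11340, 23327) ≈ -0.48613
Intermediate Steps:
Function('W')(n) = Add(-3, Pow(n, 2)) (Function('W')(n) = Add(-3, Mul(n, n)) = Add(-3, Pow(n, 2)))
Function('h')(U, Q) = Add(2, U) (Function('h')(U, Q) = Add(U, 2) = Add(2, U))
M = 23 (M = Add(Mul(Add(2, 0), Add(-3, Pow(4, 2))), -3) = Add(Mul(2, Add(-3, 16)), -3) = Add(Mul(2, 13), -3) = Add(26, -3) = 23)
Mul(Mul(-5, 21), Pow(Add(Add(Add(-76, 269), Pow(-108, -1)), M), -1)) = Mul(Mul(-5, 21), Pow(Add(Add(Add(-76, 269), Pow(-108, -1)), 23), -1)) = Mul(-105, Pow(Add(Add(193, Rational(-1, 108)), 23), -1)) = Mul(-105, Pow(Add(Rational(20843, 108), 23), -1)) = Mul(-105, Pow(Rational(23327, 108), -1)) = Mul(-105, Rational(108, 23327)) = Rational(-11340, 23327)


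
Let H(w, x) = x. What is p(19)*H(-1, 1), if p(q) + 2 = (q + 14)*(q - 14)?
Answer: 163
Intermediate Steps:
p(q) = -2 + (-14 + q)*(14 + q) (p(q) = -2 + (q + 14)*(q - 14) = -2 + (14 + q)*(-14 + q) = -2 + (-14 + q)*(14 + q))
p(19)*H(-1, 1) = (-198 + 19**2)*1 = (-198 + 361)*1 = 163*1 = 163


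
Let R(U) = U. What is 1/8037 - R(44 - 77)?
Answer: 265222/8037 ≈ 33.000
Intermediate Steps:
1/8037 - R(44 - 77) = 1/8037 - (44 - 77) = 1/8037 - 1*(-33) = 1/8037 + 33 = 265222/8037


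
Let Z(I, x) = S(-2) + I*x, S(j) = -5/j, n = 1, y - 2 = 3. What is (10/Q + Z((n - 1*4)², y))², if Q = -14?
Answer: 429025/196 ≈ 2188.9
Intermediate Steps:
y = 5 (y = 2 + 3 = 5)
Z(I, x) = 5/2 + I*x (Z(I, x) = -5/(-2) + I*x = -5*(-½) + I*x = 5/2 + I*x)
(10/Q + Z((n - 1*4)², y))² = (10/(-14) + (5/2 + (1 - 1*4)²*5))² = (10*(-1/14) + (5/2 + (1 - 4)²*5))² = (-5/7 + (5/2 + (-3)²*5))² = (-5/7 + (5/2 + 9*5))² = (-5/7 + (5/2 + 45))² = (-5/7 + 95/2)² = (655/14)² = 429025/196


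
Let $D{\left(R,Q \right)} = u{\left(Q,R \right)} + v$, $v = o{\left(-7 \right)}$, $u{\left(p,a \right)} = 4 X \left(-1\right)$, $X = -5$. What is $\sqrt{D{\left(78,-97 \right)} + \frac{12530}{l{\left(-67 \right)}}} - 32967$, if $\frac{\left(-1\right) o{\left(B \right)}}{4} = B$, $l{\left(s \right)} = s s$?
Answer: $-32967 + \frac{\sqrt{228002}}{67} \approx -32960.0$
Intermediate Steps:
$l{\left(s \right)} = s^{2}$
$o{\left(B \right)} = - 4 B$
$u{\left(p,a \right)} = 20$ ($u{\left(p,a \right)} = 4 \left(-5\right) \left(-1\right) = \left(-20\right) \left(-1\right) = 20$)
$v = 28$ ($v = \left(-4\right) \left(-7\right) = 28$)
$D{\left(R,Q \right)} = 48$ ($D{\left(R,Q \right)} = 20 + 28 = 48$)
$\sqrt{D{\left(78,-97 \right)} + \frac{12530}{l{\left(-67 \right)}}} - 32967 = \sqrt{48 + \frac{12530}{\left(-67\right)^{2}}} - 32967 = \sqrt{48 + \frac{12530}{4489}} - 32967 = \sqrt{\frac{228002}{4489}} - 32967 = \frac{\sqrt{228002}}{67} - 32967 = -32967 + \frac{\sqrt{228002}}{67}$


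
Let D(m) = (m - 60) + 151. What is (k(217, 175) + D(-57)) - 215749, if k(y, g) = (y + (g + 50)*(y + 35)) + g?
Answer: -158623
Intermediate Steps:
D(m) = 91 + m (D(m) = (-60 + m) + 151 = 91 + m)
k(y, g) = g + y + (35 + y)*(50 + g) (k(y, g) = (y + (50 + g)*(35 + y)) + g = (y + (35 + y)*(50 + g)) + g = g + y + (35 + y)*(50 + g))
(k(217, 175) + D(-57)) - 215749 = ((1750 + 36*175 + 51*217 + 175*217) + (91 - 57)) - 215749 = ((1750 + 6300 + 11067 + 37975) + 34) - 215749 = (57092 + 34) - 215749 = 57126 - 215749 = -158623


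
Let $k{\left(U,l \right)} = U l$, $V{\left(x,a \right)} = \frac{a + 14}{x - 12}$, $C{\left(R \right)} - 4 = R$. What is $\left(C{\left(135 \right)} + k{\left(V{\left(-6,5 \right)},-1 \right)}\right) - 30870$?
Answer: $- \frac{553139}{18} \approx -30730.0$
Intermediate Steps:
$C{\left(R \right)} = 4 + R$
$V{\left(x,a \right)} = \frac{14 + a}{-12 + x}$
$\left(C{\left(135 \right)} + k{\left(V{\left(-6,5 \right)},-1 \right)}\right) - 30870 = \left(\left(4 + 135\right) + \frac{14 + 5}{-12 - 6} \left(-1\right)\right) - 30870 = \left(139 + \frac{1}{-18} \cdot 19 \left(-1\right)\right) - 30870 = \left(139 + \left(- \frac{1}{18}\right) 19 \left(-1\right)\right) - 30870 = \left(139 - - \frac{19}{18}\right) - 30870 = \left(139 + \frac{19}{18}\right) - 30870 = \frac{2521}{18} - 30870 = - \frac{553139}{18}$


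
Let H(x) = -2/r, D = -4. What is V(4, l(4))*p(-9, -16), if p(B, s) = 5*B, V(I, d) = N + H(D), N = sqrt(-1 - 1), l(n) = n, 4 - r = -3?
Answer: 90/7 - 45*I*sqrt(2) ≈ 12.857 - 63.64*I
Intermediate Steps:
r = 7 (r = 4 - 1*(-3) = 4 + 3 = 7)
H(x) = -2/7
N = I*sqrt(2) (N = sqrt(-2) = I*sqrt(2) ≈ 1.4142*I)
V(I, d) = -2/7 + I*sqrt(2) (V(I, d) = I*sqrt(2) - 2/7 = -2/7 + I*sqrt(2))
V(4, l(4))*p(-9, -16) = (-2/7 + I*sqrt(2))*(5*(-9)) = (-2/7 + I*sqrt(2))*(-45) = 90/7 - 45*I*sqrt(2)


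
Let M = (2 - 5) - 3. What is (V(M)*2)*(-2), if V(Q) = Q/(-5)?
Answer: -24/5 ≈ -4.8000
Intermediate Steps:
M = -6 (M = -3 - 3 = -6)
V(Q) = -Q/5 (V(Q) = Q*(-⅕) = -Q/5)
(V(M)*2)*(-2) = (-⅕*(-6)*2)*(-2) = ((6/5)*2)*(-2) = (12/5)*(-2) = -24/5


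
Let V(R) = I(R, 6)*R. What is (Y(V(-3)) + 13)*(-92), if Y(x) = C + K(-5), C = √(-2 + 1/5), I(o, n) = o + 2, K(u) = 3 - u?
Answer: -1932 - 276*I*√5/5 ≈ -1932.0 - 123.43*I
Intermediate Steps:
I(o, n) = 2 + o
V(R) = R*(2 + R) (V(R) = (2 + R)*R = R*(2 + R))
C = 3*I*√5/5 (C = √(-2 + 1*(⅕)) = √(-2 + ⅕) = √(-9/5) = 3*I*√5/5 ≈ 1.3416*I)
Y(x) = 8 + 3*I*√5/5 (Y(x) = 3*I*√5/5 + (3 - 1*(-5)) = 3*I*√5/5 + (3 + 5) = 3*I*√5/5 + 8 = 8 + 3*I*√5/5)
(Y(V(-3)) + 13)*(-92) = ((8 + 3*I*√5/5) + 13)*(-92) = (21 + 3*I*√5/5)*(-92) = -1932 - 276*I*√5/5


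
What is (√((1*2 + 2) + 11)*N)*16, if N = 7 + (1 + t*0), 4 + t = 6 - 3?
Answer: 128*√15 ≈ 495.74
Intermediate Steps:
t = -1 (t = -4 + (6 - 3) = -4 + 3 = -1)
N = 8 (N = 7 + (1 - 1*0) = 7 + (1 + 0) = 7 + 1 = 8)
(√((1*2 + 2) + 11)*N)*16 = (√((1*2 + 2) + 11)*8)*16 = (√((2 + 2) + 11)*8)*16 = (√(4 + 11)*8)*16 = (√15*8)*16 = (8*√15)*16 = 128*√15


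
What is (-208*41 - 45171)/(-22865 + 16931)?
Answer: 53699/5934 ≈ 9.0494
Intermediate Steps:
(-208*41 - 45171)/(-22865 + 16931) = (-8528 - 45171)/(-5934) = -53699*(-1/5934) = 53699/5934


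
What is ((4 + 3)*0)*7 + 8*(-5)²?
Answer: 200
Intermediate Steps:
((4 + 3)*0)*7 + 8*(-5)² = (7*0)*7 + 8*25 = 0*7 + 200 = 0 + 200 = 200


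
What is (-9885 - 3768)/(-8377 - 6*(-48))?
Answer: 13653/8089 ≈ 1.6878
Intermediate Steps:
(-9885 - 3768)/(-8377 - 6*(-48)) = -13653/(-8377 + 288) = -13653/(-8089) = -13653*(-1/8089) = 13653/8089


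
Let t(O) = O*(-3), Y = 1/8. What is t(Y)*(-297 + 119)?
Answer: 267/4 ≈ 66.750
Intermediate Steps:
Y = 1/8 ≈ 0.12500
t(O) = -3*O
t(Y)*(-297 + 119) = (-3*1/8)*(-297 + 119) = -3/8*(-178) = 267/4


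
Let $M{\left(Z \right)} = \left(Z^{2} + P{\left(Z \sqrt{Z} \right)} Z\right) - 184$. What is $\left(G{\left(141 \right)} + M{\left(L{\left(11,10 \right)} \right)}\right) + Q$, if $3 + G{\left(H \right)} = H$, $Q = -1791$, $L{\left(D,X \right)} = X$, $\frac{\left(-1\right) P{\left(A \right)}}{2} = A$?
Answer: $-1737 - 200 \sqrt{10} \approx -2369.5$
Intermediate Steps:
$P{\left(A \right)} = - 2 A$
$G{\left(H \right)} = -3 + H$
$M{\left(Z \right)} = -184 + Z^{2} - 2 Z^{\frac{5}{2}}$ ($M{\left(Z \right)} = \left(Z^{2} + - 2 Z \sqrt{Z} Z\right) - 184 = \left(Z^{2} + - 2 Z^{\frac{3}{2}} Z\right) - 184 = \left(Z^{2} - 2 Z^{\frac{5}{2}}\right) - 184 = -184 + Z^{2} - 2 Z^{\frac{5}{2}}$)
$\left(G{\left(141 \right)} + M{\left(L{\left(11,10 \right)} \right)}\right) + Q = \left(\left(-3 + 141\right) - \left(184 - 100 + 200 \sqrt{10}\right)\right) - 1791 = \left(138 - \left(84 + 2 \cdot 100 \sqrt{10}\right)\right) - 1791 = \left(138 - \left(84 + 200 \sqrt{10}\right)\right) - 1791 = \left(54 - 200 \sqrt{10}\right) - 1791 = -1737 - 200 \sqrt{10}$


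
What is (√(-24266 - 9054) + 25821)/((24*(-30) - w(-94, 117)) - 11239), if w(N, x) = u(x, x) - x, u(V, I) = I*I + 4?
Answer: -25821/25535 - 14*I*√170/25535 ≈ -1.0112 - 0.0071485*I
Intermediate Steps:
u(V, I) = 4 + I² (u(V, I) = I² + 4 = 4 + I²)
w(N, x) = 4 + x² - x (w(N, x) = (4 + x²) - x = 4 + x² - x)
(√(-24266 - 9054) + 25821)/((24*(-30) - w(-94, 117)) - 11239) = (√(-24266 - 9054) + 25821)/((24*(-30) - (4 + 117² - 1*117)) - 11239) = (√(-33320) + 25821)/((-720 - (4 + 13689 - 117)) - 11239) = (14*I*√170 + 25821)/((-720 - 1*13576) - 11239) = (25821 + 14*I*√170)/((-720 - 13576) - 11239) = (25821 + 14*I*√170)/(-14296 - 11239) = (25821 + 14*I*√170)/(-25535) = (25821 + 14*I*√170)*(-1/25535) = -25821/25535 - 14*I*√170/25535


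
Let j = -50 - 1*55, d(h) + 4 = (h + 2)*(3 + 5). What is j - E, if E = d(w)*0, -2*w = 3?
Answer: -105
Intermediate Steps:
w = -3/2 (w = -½*3 = -3/2 ≈ -1.5000)
d(h) = 12 + 8*h (d(h) = -4 + (h + 2)*(3 + 5) = -4 + (2 + h)*8 = -4 + (16 + 8*h) = 12 + 8*h)
j = -105 (j = -50 - 55 = -105)
E = 0 (E = (12 + 8*(-3/2))*0 = (12 - 12)*0 = 0*0 = 0)
j - E = -105 - 1*0 = -105 + 0 = -105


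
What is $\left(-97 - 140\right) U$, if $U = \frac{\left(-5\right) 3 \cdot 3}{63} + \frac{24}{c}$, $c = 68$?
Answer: $\frac{10191}{119} \approx 85.639$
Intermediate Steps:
$U = - \frac{43}{119}$ ($U = \frac{\left(-5\right) 3 \cdot 3}{63} + \frac{24}{68} = \left(-15\right) 3 \cdot \frac{1}{63} + 24 \cdot \frac{1}{68} = \left(-45\right) \frac{1}{63} + \frac{6}{17} = - \frac{5}{7} + \frac{6}{17} = - \frac{43}{119} \approx -0.36134$)
$\left(-97 - 140\right) U = \left(-97 - 140\right) \left(- \frac{43}{119}\right) = \left(-237\right) \left(- \frac{43}{119}\right) = \frac{10191}{119}$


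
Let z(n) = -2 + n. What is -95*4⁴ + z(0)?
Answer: -24322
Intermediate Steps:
-95*4⁴ + z(0) = -95*4⁴ + (-2 + 0) = -95*256 - 2 = -24320 - 2 = -24322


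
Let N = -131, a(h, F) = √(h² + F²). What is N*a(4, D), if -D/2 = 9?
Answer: -262*√85 ≈ -2415.5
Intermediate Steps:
D = -18 (D = -2*9 = -18)
a(h, F) = √(F² + h²)
N*a(4, D) = -131*√((-18)² + 4²) = -131*√(324 + 16) = -262*√85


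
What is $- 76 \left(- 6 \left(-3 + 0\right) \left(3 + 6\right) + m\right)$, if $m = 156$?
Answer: $-24168$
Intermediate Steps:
$- 76 \left(- 6 \left(-3 + 0\right) \left(3 + 6\right) + m\right) = - 76 \left(- 6 \left(-3 + 0\right) \left(3 + 6\right) + 156\right) = - 76 \left(- 6 \left(\left(-3\right) 9\right) + 156\right) = - 76 \left(\left(-6\right) \left(-27\right) + 156\right) = - 76 \left(162 + 156\right) = \left(-76\right) 318 = -24168$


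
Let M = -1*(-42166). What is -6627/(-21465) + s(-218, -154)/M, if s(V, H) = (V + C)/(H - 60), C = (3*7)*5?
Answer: 19933773031/64563314220 ≈ 0.30875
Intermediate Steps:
M = 42166
C = 105 (C = 21*5 = 105)
s(V, H) = (105 + V)/(-60 + H) (s(V, H) = (V + 105)/(H - 60) = (105 + V)/(-60 + H))
-6627/(-21465) + s(-218, -154)/M = -6627/(-21465) + ((105 - 218)/(-60 - 154))/42166 = -6627*(-1/21465) + (-113/(-214))*(1/42166) = 2209/7155 - 1/214*(-113)*(1/42166) = 2209/7155 + (113/214)*(1/42166) = 2209/7155 + 113/9023524 = 19933773031/64563314220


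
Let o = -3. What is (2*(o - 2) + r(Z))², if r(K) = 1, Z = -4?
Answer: 81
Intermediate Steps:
(2*(o - 2) + r(Z))² = (2*(-3 - 2) + 1)² = (2*(-5) + 1)² = (-10 + 1)² = (-9)² = 81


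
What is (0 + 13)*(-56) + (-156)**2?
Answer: 23608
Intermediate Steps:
(0 + 13)*(-56) + (-156)**2 = 13*(-56) + 24336 = -728 + 24336 = 23608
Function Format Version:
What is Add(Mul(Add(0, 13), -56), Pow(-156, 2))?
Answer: 23608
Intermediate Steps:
Add(Mul(Add(0, 13), -56), Pow(-156, 2)) = Add(Mul(13, -56), 24336) = Add(-728, 24336) = 23608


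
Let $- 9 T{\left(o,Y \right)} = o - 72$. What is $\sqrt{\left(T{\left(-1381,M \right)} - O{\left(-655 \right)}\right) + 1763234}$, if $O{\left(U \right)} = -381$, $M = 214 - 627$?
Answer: $\frac{2 \sqrt{3968497}}{3} \approx 1328.1$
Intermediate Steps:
$M = -413$ ($M = 214 - 627 = -413$)
$T{\left(o,Y \right)} = 8 - \frac{o}{9}$ ($T{\left(o,Y \right)} = - \frac{o - 72}{9} = - \frac{-72 + o}{9} = 8 - \frac{o}{9}$)
$\sqrt{\left(T{\left(-1381,M \right)} - O{\left(-655 \right)}\right) + 1763234} = \sqrt{\left(\left(8 - - \frac{1381}{9}\right) - -381\right) + 1763234} = \sqrt{\left(\left(8 + \frac{1381}{9}\right) + 381\right) + 1763234} = \sqrt{\left(\frac{1453}{9} + 381\right) + 1763234} = \sqrt{\frac{4882}{9} + 1763234} = \sqrt{\frac{15873988}{9}} = \frac{2 \sqrt{3968497}}{3}$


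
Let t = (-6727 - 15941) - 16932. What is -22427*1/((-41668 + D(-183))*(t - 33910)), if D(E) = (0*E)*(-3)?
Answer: -22427/3063014680 ≈ -7.3219e-6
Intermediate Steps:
D(E) = 0 (D(E) = 0*(-3) = 0)
t = -39600 (t = -22668 - 16932 = -39600)
-22427*1/((-41668 + D(-183))*(t - 33910)) = -22427*1/((-41668 + 0)*(-39600 - 33910)) = -22427/((-41668*(-73510))) = -22427/3063014680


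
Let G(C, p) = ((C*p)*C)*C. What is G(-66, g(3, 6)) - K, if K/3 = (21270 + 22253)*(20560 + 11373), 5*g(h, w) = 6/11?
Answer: -20847456201/5 ≈ -4.1695e+9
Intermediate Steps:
g(h, w) = 6/55 (g(h, w) = (6/11)/5 = (6*(1/11))/5 = (⅕)*(6/11) = 6/55)
G(C, p) = p*C³ (G(C, p) = (p*C²)*C = p*C³)
K = 4169459877 (K = 3*((21270 + 22253)*(20560 + 11373)) = 3*(43523*31933) = 3*1389819959 = 4169459877)
G(-66, g(3, 6)) - K = (6/55)*(-66)³ - 1*4169459877 = (6/55)*(-287496) - 4169459877 = -156816/5 - 4169459877 = -20847456201/5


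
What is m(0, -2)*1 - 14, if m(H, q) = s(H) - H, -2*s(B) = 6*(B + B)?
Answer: -14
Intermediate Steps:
s(B) = -6*B (s(B) = -3*(B + B) = -3*2*B = -6*B)
m(H, q) = -7*H (m(H, q) = -6*H - H = -7*H)
m(0, -2)*1 - 14 = -7*0*1 - 14 = 0*1 - 14 = 0 - 14 = -14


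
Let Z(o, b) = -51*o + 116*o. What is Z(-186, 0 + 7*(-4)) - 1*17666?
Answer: -29756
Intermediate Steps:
Z(o, b) = 65*o
Z(-186, 0 + 7*(-4)) - 1*17666 = 65*(-186) - 1*17666 = -12090 - 17666 = -29756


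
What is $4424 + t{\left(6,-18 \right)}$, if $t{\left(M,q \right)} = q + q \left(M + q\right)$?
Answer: $4622$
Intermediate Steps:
$4424 + t{\left(6,-18 \right)} = 4424 - 18 \left(1 + 6 - 18\right) = 4424 - -198 = 4424 + 198 = 4622$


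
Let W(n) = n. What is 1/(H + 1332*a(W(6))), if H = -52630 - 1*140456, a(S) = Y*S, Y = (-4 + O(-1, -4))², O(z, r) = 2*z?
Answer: 1/94626 ≈ 1.0568e-5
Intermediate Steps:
Y = 36 (Y = (-4 + 2*(-1))² = (-4 - 2)² = (-6)² = 36)
a(S) = 36*S
H = -193086 (H = -52630 - 140456 = -193086)
1/(H + 1332*a(W(6))) = 1/(-193086 + 1332*(36*6)) = 1/(-193086 + 1332*216) = 1/(-193086 + 287712) = 1/94626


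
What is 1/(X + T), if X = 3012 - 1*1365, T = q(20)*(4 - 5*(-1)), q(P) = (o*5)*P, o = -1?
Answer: 1/747 ≈ 0.0013387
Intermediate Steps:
q(P) = -5*P (q(P) = (-1*5)*P = -5*P)
T = -900 (T = (-5*20)*(4 - 5*(-1)) = -100*(4 + 5) = -100*9 = -900)
X = 1647 (X = 3012 - 1365 = 1647)
1/(X + T) = 1/(1647 - 900) = 1/747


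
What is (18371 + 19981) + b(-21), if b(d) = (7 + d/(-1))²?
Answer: 39136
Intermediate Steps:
b(d) = (7 - d)² (b(d) = (7 + d*(-1))² = (7 - d)²)
(18371 + 19981) + b(-21) = (18371 + 19981) + (-7 - 21)² = 38352 + (-28)² = 38352 + 784 = 39136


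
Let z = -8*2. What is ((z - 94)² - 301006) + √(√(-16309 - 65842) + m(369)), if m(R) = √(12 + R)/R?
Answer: -288906 + √(41*√381 + 15129*I*√82151)/123 ≈ -2.8889e+5 + 11.97*I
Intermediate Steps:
z = -16
m(R) = √(12 + R)/R
((z - 94)² - 301006) + √(√(-16309 - 65842) + m(369)) = ((-16 - 94)² - 301006) + √(√(-16309 - 65842) + √(12 + 369)/369) = ((-110)² - 301006) + √(√(-82151) + √381/369) = (12100 - 301006) + √(I*√82151 + √381/369) = -288906 + √(√381/369 + I*√82151)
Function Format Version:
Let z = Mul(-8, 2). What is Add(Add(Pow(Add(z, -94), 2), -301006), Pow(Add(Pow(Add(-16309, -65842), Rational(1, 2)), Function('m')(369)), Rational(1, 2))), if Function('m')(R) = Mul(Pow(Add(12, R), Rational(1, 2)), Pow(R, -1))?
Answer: Add(-288906, Mul(Rational(1, 123), Pow(Add(Mul(41, Pow(381, Rational(1, 2))), Mul(15129, I, Pow(82151, Rational(1, 2)))), Rational(1, 2)))) ≈ Add(-2.8889e+5, Mul(11.970, I))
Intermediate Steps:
z = -16
Function('m')(R) = Mul(Pow(R, -1), Pow(Add(12, R), Rational(1, 2)))
Add(Add(Pow(Add(z, -94), 2), -301006), Pow(Add(Pow(Add(-16309, -65842), Rational(1, 2)), Function('m')(369)), Rational(1, 2))) = Add(Add(Pow(Add(-16, -94), 2), -301006), Pow(Add(Pow(Add(-16309, -65842), Rational(1, 2)), Mul(Pow(369, -1), Pow(Add(12, 369), Rational(1, 2)))), Rational(1, 2))) = Add(Add(Pow(-110, 2), -301006), Pow(Add(Pow(-82151, Rational(1, 2)), Mul(Rational(1, 369), Pow(381, Rational(1, 2)))), Rational(1, 2))) = Add(Add(12100, -301006), Pow(Add(Mul(I, Pow(82151, Rational(1, 2))), Mul(Rational(1, 369), Pow(381, Rational(1, 2)))), Rational(1, 2))) = Add(-288906, Pow(Add(Mul(Rational(1, 369), Pow(381, Rational(1, 2))), Mul(I, Pow(82151, Rational(1, 2)))), Rational(1, 2)))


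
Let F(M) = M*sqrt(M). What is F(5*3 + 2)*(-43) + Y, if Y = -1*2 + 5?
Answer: 3 - 731*sqrt(17) ≈ -3011.0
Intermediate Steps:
Y = 3 (Y = -2 + 5 = 3)
F(M) = M**(3/2)
F(5*3 + 2)*(-43) + Y = (5*3 + 2)**(3/2)*(-43) + 3 = (15 + 2)**(3/2)*(-43) + 3 = 17**(3/2)*(-43) + 3 = (17*sqrt(17))*(-43) + 3 = -731*sqrt(17) + 3 = 3 - 731*sqrt(17)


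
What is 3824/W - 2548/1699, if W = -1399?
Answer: -10061628/2376901 ≈ -4.2331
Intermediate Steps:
3824/W - 2548/1699 = 3824/(-1399) - 2548/1699 = 3824*(-1/1399) - 2548*1/1699 = -3824/1399 - 2548/1699 = -10061628/2376901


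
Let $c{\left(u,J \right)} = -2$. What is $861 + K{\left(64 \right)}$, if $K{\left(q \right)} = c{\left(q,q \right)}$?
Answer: $859$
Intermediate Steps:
$K{\left(q \right)} = -2$
$861 + K{\left(64 \right)} = 861 - 2 = 859$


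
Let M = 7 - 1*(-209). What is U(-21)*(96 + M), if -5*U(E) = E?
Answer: 6552/5 ≈ 1310.4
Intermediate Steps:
M = 216 (M = 7 + 209 = 216)
U(E) = -E/5
U(-21)*(96 + M) = (-⅕*(-21))*(96 + 216) = (21/5)*312 = 6552/5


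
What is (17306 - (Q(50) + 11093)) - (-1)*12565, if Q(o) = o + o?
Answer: 18678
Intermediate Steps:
Q(o) = 2*o
(17306 - (Q(50) + 11093)) - (-1)*12565 = (17306 - (2*50 + 11093)) - (-1)*12565 = (17306 - (100 + 11093)) - 1*(-12565) = (17306 - 1*11193) + 12565 = (17306 - 11193) + 12565 = 6113 + 12565 = 18678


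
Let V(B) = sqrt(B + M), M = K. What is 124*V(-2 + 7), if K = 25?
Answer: 124*sqrt(30) ≈ 679.18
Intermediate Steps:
M = 25
V(B) = sqrt(25 + B) (V(B) = sqrt(B + 25) = sqrt(25 + B))
124*V(-2 + 7) = 124*sqrt(25 + (-2 + 7)) = 124*sqrt(25 + 5) = 124*sqrt(30)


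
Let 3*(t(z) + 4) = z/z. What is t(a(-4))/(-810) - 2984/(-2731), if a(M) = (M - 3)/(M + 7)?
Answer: 7281161/6636330 ≈ 1.0972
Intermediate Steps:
a(M) = (-3 + M)/(7 + M)
t(z) = -11/3 (t(z) = -4 + (z/z)/3 = -4 + (⅓)*1 = -4 + ⅓ = -11/3)
t(a(-4))/(-810) - 2984/(-2731) = -11/3/(-810) - 2984/(-2731) = -11/3*(-1/810) - 2984*(-1/2731) = 11/2430 + 2984/2731 = 7281161/6636330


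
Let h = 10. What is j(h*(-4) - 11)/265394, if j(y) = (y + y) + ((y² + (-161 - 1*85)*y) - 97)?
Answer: 7474/132697 ≈ 0.056324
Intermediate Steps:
j(y) = -97 + y² - 244*y (j(y) = 2*y + ((y² + (-161 - 85)*y) - 97) = 2*y + ((y² - 246*y) - 97) = 2*y + (-97 + y² - 246*y) = -97 + y² - 244*y)
j(h*(-4) - 11)/265394 = (-97 + (10*(-4) - 11)² - 244*(10*(-4) - 11))/265394 = (-97 + (-40 - 11)² - 244*(-40 - 11))*(1/265394) = (-97 + (-51)² - 244*(-51))*(1/265394) = (-97 + 2601 + 12444)*(1/265394) = 14948*(1/265394) = 7474/132697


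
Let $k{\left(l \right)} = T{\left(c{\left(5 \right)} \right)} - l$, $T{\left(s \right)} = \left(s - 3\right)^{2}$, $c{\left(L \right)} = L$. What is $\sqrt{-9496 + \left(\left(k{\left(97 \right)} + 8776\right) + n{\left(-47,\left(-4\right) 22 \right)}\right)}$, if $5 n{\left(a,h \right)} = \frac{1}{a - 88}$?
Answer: $\frac{2 i \sqrt{411582}}{45} \approx 28.513 i$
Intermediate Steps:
$T{\left(s \right)} = \left(-3 + s\right)^{2}$
$k{\left(l \right)} = 4 - l$ ($k{\left(l \right)} = \left(-3 + 5\right)^{2} - l = 2^{2} - l = 4 - l$)
$n{\left(a,h \right)} = \frac{1}{5 \left(-88 + a\right)}$ ($n{\left(a,h \right)} = \frac{1}{5 \left(a - 88\right)} = \frac{1}{5 \left(-88 + a\right)}$)
$\sqrt{-9496 + \left(\left(k{\left(97 \right)} + 8776\right) + n{\left(-47,\left(-4\right) 22 \right)}\right)} = \sqrt{-9496 + \left(\left(\left(4 - 97\right) + 8776\right) + \frac{1}{5 \left(-88 - 47\right)}\right)} = \sqrt{-9496 + \left(\left(\left(4 - 97\right) + 8776\right) + \frac{1}{5 \left(-135\right)}\right)} = \sqrt{-9496 + \left(\left(-93 + 8776\right) + \frac{1}{5} \left(- \frac{1}{135}\right)\right)} = \sqrt{-9496 + \left(8683 - \frac{1}{675}\right)} = \sqrt{-9496 + \frac{5861024}{675}} = \sqrt{- \frac{548776}{675}} = \frac{2 i \sqrt{411582}}{45}$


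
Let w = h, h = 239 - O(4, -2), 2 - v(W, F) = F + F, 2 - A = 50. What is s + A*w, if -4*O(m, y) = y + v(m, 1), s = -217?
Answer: -11665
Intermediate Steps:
A = -48 (A = 2 - 1*50 = 2 - 50 = -48)
v(W, F) = 2 - 2*F (v(W, F) = 2 - (F + F) = 2 - 2*F)
O(m, y) = -y/4 (O(m, y) = -(y + (2 - 2*1))/4 = -(y + (2 - 2))/4 = -(y + 0)/4 = -y/4)
h = 477/2 (h = 239 - (-1)*(-2)/4 = 239 - 1*½ = 239 - ½ = 477/2 ≈ 238.50)
w = 477/2 ≈ 238.50
s + A*w = -217 - 48*477/2 = -217 - 11448 = -11665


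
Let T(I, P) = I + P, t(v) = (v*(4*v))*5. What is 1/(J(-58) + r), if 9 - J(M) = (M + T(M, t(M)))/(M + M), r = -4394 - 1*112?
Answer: -1/3918 ≈ -0.00025523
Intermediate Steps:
t(v) = 20*v**2 (t(v) = (4*v**2)*5 = 20*v**2)
r = -4506 (r = -4394 - 112 = -4506)
J(M) = 9 - (2*M + 20*M**2)/(2*M) (J(M) = 9 - (M + (M + 20*M**2))/(M + M) = 9 - (2*M + 20*M**2)/(2*M))
1/(J(-58) + r) = 1/((8 - 10*(-58)) - 4506) = 1/((8 + 580) - 4506) = 1/(588 - 4506) = 1/(-3918) = -1/3918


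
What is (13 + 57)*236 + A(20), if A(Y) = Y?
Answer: 16540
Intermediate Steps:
(13 + 57)*236 + A(20) = (13 + 57)*236 + 20 = 70*236 + 20 = 16520 + 20 = 16540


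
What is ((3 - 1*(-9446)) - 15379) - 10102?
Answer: -16032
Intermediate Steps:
((3 - 1*(-9446)) - 15379) - 10102 = ((3 + 9446) - 15379) - 10102 = (9449 - 15379) - 10102 = -5930 - 10102 = -16032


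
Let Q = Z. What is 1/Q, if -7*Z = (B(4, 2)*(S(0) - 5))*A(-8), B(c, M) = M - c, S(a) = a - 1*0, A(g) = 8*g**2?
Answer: -7/5120 ≈ -0.0013672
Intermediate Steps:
S(a) = a (S(a) = a + 0 = a)
Z = -5120/7 (Z = -(2 - 1*4)*(0 - 5)*8*(-8)**2/7 = -(2 - 4)*(-5)*8*64/7 = -(-2*(-5))*512/7 = -10*512/7 = -1/7*5120 = -5120/7 ≈ -731.43)
Q = -5120/7 ≈ -731.43
1/Q = 1/(-5120/7) = -7/5120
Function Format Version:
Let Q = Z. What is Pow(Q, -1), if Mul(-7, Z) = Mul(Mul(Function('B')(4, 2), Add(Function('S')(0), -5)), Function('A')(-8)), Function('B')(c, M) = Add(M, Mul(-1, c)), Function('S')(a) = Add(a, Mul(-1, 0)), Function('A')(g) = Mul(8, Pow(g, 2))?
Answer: Rational(-7, 5120) ≈ -0.0013672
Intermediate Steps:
Function('S')(a) = a (Function('S')(a) = Add(a, 0) = a)
Z = Rational(-5120, 7) (Z = Mul(Rational(-1, 7), Mul(Mul(Add(2, Mul(-1, 4)), Add(0, -5)), Mul(8, Pow(-8, 2)))) = Mul(Rational(-1, 7), Mul(Mul(Add(2, -4), -5), Mul(8, 64))) = Mul(Rational(-1, 7), Mul(Mul(-2, -5), 512)) = Mul(Rational(-1, 7), Mul(10, 512)) = Mul(Rational(-1, 7), 5120) = Rational(-5120, 7) ≈ -731.43)
Q = Rational(-5120, 7) ≈ -731.43
Pow(Q, -1) = Pow(Rational(-5120, 7), -1) = Rational(-7, 5120)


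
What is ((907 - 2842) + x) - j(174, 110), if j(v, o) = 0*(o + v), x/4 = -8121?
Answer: -34419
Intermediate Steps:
x = -32484 (x = 4*(-8121) = -32484)
j(v, o) = 0
((907 - 2842) + x) - j(174, 110) = ((907 - 2842) - 32484) - 1*0 = (-1935 - 32484) + 0 = -34419 + 0 = -34419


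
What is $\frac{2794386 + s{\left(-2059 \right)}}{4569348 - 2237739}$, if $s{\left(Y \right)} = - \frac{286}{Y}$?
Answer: $\frac{5753641060}{4800782931} \approx 1.1985$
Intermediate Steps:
$\frac{2794386 + s{\left(-2059 \right)}}{4569348 - 2237739} = \frac{2794386 - \frac{286}{-2059}}{4569348 - 2237739} = \frac{2794386 - - \frac{286}{2059}}{2331609} = \left(2794386 + \frac{286}{2059}\right) \frac{1}{2331609} = \frac{5753641060}{2059} \cdot \frac{1}{2331609} = \frac{5753641060}{4800782931}$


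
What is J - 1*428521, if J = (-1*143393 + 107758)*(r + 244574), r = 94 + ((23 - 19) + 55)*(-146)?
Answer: -8412212811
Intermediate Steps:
r = -8520 (r = 94 + (4 + 55)*(-146) = 94 + 59*(-146) = 94 - 8614 = -8520)
J = -8411784290 (J = (-1*143393 + 107758)*(-8520 + 244574) = (-143393 + 107758)*236054 = -35635*236054 = -8411784290)
J - 1*428521 = -8411784290 - 1*428521 = -8411784290 - 428521 = -8412212811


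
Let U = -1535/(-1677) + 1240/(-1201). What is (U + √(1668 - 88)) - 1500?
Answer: -3021351445/2014077 + 2*√395 ≈ -1460.4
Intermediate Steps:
U = -235945/2014077 (U = -1535*(-1/1677) + 1240*(-1/1201) = 1535/1677 - 1240/1201 = -235945/2014077 ≈ -0.11715)
(U + √(1668 - 88)) - 1500 = (-235945/2014077 + √(1668 - 88)) - 1500 = (-235945/2014077 + √1580) - 1500 = (-235945/2014077 + 2*√395) - 1500 = -3021351445/2014077 + 2*√395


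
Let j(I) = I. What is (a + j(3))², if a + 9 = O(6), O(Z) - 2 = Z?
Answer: 4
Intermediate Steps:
O(Z) = 2 + Z
a = -1 (a = -9 + (2 + 6) = -9 + 8 = -1)
(a + j(3))² = (-1 + 3)² = 2² = 4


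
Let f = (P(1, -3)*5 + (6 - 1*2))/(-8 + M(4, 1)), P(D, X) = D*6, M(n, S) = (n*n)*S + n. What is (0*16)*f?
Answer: 0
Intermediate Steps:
M(n, S) = n + S*n² (M(n, S) = n²*S + n = S*n² + n = n + S*n²)
P(D, X) = 6*D
f = 17/6 (f = ((6*1)*5 + (6 - 1*2))/(-8 + 4*(1 + 1*4)) = (6*5 + (6 - 2))/(-8 + 4*(1 + 4)) = (30 + 4)/(-8 + 4*5) = 34/(-8 + 20) = 34/12 = 34*(1/12) = 17/6 ≈ 2.8333)
(0*16)*f = (0*16)*(17/6) = 0*(17/6) = 0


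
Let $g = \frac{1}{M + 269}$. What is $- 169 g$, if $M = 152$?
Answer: $- \frac{169}{421} \approx -0.40143$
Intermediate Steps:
$g = \frac{1}{421}$ ($g = \frac{1}{152 + 269} = \frac{1}{421} \approx 0.0023753$)
$- 169 g = \left(-169\right) \frac{1}{421} = - \frac{169}{421}$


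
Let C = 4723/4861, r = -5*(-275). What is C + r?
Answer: 6688598/4861 ≈ 1376.0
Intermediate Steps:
r = 1375
C = 4723/4861 (C = 4723*(1/4861) = 4723/4861 ≈ 0.97161)
C + r = 4723/4861 + 1375 = 6688598/4861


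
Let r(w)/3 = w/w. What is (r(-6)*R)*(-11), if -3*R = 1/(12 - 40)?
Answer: -11/28 ≈ -0.39286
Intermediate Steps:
r(w) = 3 (r(w) = 3*(w/w) = 3*1 = 3)
R = 1/84 (R = -1/(3*(12 - 40)) = -⅓/(-28) = -⅓*(-1/28) = 1/84 ≈ 0.011905)
(r(-6)*R)*(-11) = (3*(1/84))*(-11) = (1/28)*(-11) = -11/28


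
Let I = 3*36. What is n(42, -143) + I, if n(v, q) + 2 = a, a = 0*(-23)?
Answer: 106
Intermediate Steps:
I = 108
a = 0
n(v, q) = -2 (n(v, q) = -2 + 0 = -2)
n(42, -143) + I = -2 + 108 = 106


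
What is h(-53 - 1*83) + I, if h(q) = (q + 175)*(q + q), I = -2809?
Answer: -13417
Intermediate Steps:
h(q) = 2*q*(175 + q) (h(q) = (175 + q)*(2*q) = 2*q*(175 + q))
h(-53 - 1*83) + I = 2*(-53 - 1*83)*(175 + (-53 - 1*83)) - 2809 = 2*(-53 - 83)*(175 + (-53 - 83)) - 2809 = 2*(-136)*(175 - 136) - 2809 = 2*(-136)*39 - 2809 = -10608 - 2809 = -13417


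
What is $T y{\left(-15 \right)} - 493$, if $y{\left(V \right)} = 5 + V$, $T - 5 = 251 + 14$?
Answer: $-3193$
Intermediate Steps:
$T = 270$ ($T = 5 + \left(251 + 14\right) = 5 + 265 = 270$)
$T y{\left(-15 \right)} - 493 = 270 \left(5 - 15\right) - 493 = 270 \left(-10\right) - 493 = -2700 - 493 = -3193$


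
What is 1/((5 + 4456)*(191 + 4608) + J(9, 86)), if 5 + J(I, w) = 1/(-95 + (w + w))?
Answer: 77/1648441719 ≈ 4.6711e-8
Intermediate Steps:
J(I, w) = -5 + 1/(-95 + 2*w) (J(I, w) = -5 + 1/(-95 + (w + w)) = -5 + 1/(-95 + 2*w))
1/((5 + 4456)*(191 + 4608) + J(9, 86)) = 1/((5 + 4456)*(191 + 4608) + 2*(238 - 5*86)/(-95 + 2*86)) = 1/(4461*4799 + 2*(238 - 430)/(-95 + 172)) = 1/(21408339 + 2*(-192)/77) = 1/(21408339 + 2*(1/77)*(-192)) = 1/(21408339 - 384/77) = 1/(1648441719/77) = 77/1648441719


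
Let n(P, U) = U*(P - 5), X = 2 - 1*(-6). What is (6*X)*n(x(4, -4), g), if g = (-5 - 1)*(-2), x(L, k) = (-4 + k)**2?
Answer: 33984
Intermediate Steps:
X = 8 (X = 2 + 6 = 8)
g = 12 (g = -6*(-2) = 12)
n(P, U) = U*(-5 + P)
(6*X)*n(x(4, -4), g) = (6*8)*(12*(-5 + (-4 - 4)**2)) = 48*(12*(-5 + (-8)**2)) = 48*(12*(-5 + 64)) = 48*(12*59) = 48*708 = 33984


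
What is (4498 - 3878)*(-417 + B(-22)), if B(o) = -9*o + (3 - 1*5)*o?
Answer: -108500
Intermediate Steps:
B(o) = -11*o (B(o) = -9*o + (3 - 5)*o = -9*o - 2*o = -11*o)
(4498 - 3878)*(-417 + B(-22)) = (4498 - 3878)*(-417 - 11*(-22)) = 620*(-417 + 242) = 620*(-175) = -108500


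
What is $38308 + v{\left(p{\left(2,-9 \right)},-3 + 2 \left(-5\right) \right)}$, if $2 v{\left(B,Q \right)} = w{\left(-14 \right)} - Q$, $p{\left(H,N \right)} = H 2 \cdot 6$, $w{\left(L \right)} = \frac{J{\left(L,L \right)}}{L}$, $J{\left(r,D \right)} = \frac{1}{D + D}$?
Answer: $\frac{30038569}{784} \approx 38315.0$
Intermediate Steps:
$J{\left(r,D \right)} = \frac{1}{2 D}$
$w{\left(L \right)} = \frac{1}{2 L^{2}}$ ($w{\left(L \right)} = \frac{\frac{1}{2} \frac{1}{L}}{L} = \frac{1}{2 L^{2}}$)
$p{\left(H,N \right)} = 12 H$ ($p{\left(H,N \right)} = 2 H 6 = 12 H$)
$v{\left(B,Q \right)} = \frac{1}{784} - \frac{Q}{2}$ ($v{\left(B,Q \right)} = \frac{\frac{1}{2 \cdot 196} - Q}{2} = \frac{\frac{1}{2} \cdot \frac{1}{196} - Q}{2} = \frac{\frac{1}{392} - Q}{2} = \frac{1}{784} - \frac{Q}{2}$)
$38308 + v{\left(p{\left(2,-9 \right)},-3 + 2 \left(-5\right) \right)} = 38308 - \left(- \frac{1}{784} + \frac{-3 + 2 \left(-5\right)}{2}\right) = 38308 - \left(- \frac{1}{784} + \frac{-3 - 10}{2}\right) = 38308 + \left(\frac{1}{784} - - \frac{13}{2}\right) = 38308 + \left(\frac{1}{784} + \frac{13}{2}\right) = 38308 + \frac{5097}{784} = \frac{30038569}{784}$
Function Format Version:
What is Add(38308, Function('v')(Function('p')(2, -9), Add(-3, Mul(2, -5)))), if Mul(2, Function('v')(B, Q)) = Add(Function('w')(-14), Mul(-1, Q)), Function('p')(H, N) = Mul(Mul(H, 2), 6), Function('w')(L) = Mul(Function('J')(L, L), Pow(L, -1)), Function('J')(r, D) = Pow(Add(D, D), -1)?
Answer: Rational(30038569, 784) ≈ 38315.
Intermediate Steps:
Function('J')(r, D) = Mul(Rational(1, 2), Pow(D, -1)) (Function('J')(r, D) = Pow(Mul(2, D), -1) = Mul(Rational(1, 2), Pow(D, -1)))
Function('w')(L) = Mul(Rational(1, 2), Pow(L, -2)) (Function('w')(L) = Mul(Mul(Rational(1, 2), Pow(L, -1)), Pow(L, -1)) = Mul(Rational(1, 2), Pow(L, -2)))
Function('p')(H, N) = Mul(12, H) (Function('p')(H, N) = Mul(Mul(2, H), 6) = Mul(12, H))
Function('v')(B, Q) = Add(Rational(1, 784), Mul(Rational(-1, 2), Q)) (Function('v')(B, Q) = Mul(Rational(1, 2), Add(Mul(Rational(1, 2), Pow(-14, -2)), Mul(-1, Q))) = Mul(Rational(1, 2), Add(Mul(Rational(1, 2), Rational(1, 196)), Mul(-1, Q))) = Mul(Rational(1, 2), Add(Rational(1, 392), Mul(-1, Q))) = Add(Rational(1, 784), Mul(Rational(-1, 2), Q)))
Add(38308, Function('v')(Function('p')(2, -9), Add(-3, Mul(2, -5)))) = Add(38308, Add(Rational(1, 784), Mul(Rational(-1, 2), Add(-3, Mul(2, -5))))) = Add(38308, Add(Rational(1, 784), Mul(Rational(-1, 2), Add(-3, -10)))) = Add(38308, Add(Rational(1, 784), Mul(Rational(-1, 2), -13))) = Add(38308, Add(Rational(1, 784), Rational(13, 2))) = Add(38308, Rational(5097, 784)) = Rational(30038569, 784)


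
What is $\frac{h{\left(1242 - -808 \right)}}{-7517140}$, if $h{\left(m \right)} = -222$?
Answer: $\frac{111}{3758570} \approx 2.9533 \cdot 10^{-5}$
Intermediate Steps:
$\frac{h{\left(1242 - -808 \right)}}{-7517140} = - \frac{222}{-7517140} = \left(-222\right) \left(- \frac{1}{7517140}\right) = \frac{111}{3758570}$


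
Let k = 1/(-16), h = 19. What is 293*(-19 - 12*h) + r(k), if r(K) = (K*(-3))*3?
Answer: -1157927/16 ≈ -72371.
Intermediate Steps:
k = -1/16 ≈ -0.062500
r(K) = -9*K (r(K) = -3*K*3 = -9*K)
293*(-19 - 12*h) + r(k) = 293*(-19 - 12*19) - 9*(-1/16) = 293*(-19 - 228) + 9/16 = 293*(-247) + 9/16 = -72371 + 9/16 = -1157927/16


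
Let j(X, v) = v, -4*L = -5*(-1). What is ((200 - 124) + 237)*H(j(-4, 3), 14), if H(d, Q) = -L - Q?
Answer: -15963/4 ≈ -3990.8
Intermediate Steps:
L = -5/4 (L = -(-5)*(-1)/4 = -1/4*5 = -5/4 ≈ -1.2500)
H(d, Q) = 5/4 - Q (H(d, Q) = -1*(-5/4) - Q = 5/4 - Q)
((200 - 124) + 237)*H(j(-4, 3), 14) = ((200 - 124) + 237)*(5/4 - 1*14) = (76 + 237)*(5/4 - 14) = 313*(-51/4) = -15963/4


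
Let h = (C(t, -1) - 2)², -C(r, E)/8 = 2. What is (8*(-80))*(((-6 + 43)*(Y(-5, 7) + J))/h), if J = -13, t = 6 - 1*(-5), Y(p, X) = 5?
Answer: 47360/81 ≈ 584.69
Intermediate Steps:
t = 11 (t = 6 + 5 = 11)
C(r, E) = -16 (C(r, E) = -8*2 = -16)
h = 324 (h = (-16 - 2)² = (-18)² = 324)
(8*(-80))*(((-6 + 43)*(Y(-5, 7) + J))/h) = (8*(-80))*(((-6 + 43)*(5 - 13))/324) = -640*37*(-8)/324 = -(-189440)/324 = -640*(-74/81) = 47360/81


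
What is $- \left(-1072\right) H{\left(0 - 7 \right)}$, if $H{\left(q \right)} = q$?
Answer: $-7504$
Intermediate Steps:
$- \left(-1072\right) H{\left(0 - 7 \right)} = - \left(-1072\right) \left(0 - 7\right) = - \left(-1072\right) \left(-7\right) = \left(-1\right) 7504 = -7504$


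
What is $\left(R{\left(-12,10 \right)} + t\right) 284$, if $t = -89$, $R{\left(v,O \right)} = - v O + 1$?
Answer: $9088$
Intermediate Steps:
$R{\left(v,O \right)} = 1 - O v$ ($R{\left(v,O \right)} = - O v + 1 = 1 - O v$)
$\left(R{\left(-12,10 \right)} + t\right) 284 = \left(\left(1 - 10 \left(-12\right)\right) - 89\right) 284 = \left(\left(1 + 120\right) - 89\right) 284 = \left(121 - 89\right) 284 = 32 \cdot 284 = 9088$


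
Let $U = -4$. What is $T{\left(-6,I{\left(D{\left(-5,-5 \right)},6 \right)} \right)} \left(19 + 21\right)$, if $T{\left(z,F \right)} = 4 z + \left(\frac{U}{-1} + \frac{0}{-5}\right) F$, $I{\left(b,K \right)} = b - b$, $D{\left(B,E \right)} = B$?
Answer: $-960$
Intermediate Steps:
$I{\left(b,K \right)} = 0$
$T{\left(z,F \right)} = 4 F + 4 z$ ($T{\left(z,F \right)} = 4 z + \left(- \frac{4}{-1} + \frac{0}{-5}\right) F = 4 z + \left(\left(-4\right) \left(-1\right) + 0 \left(- \frac{1}{5}\right)\right) F = 4 z + \left(4 + 0\right) F = 4 z + 4 F = 4 F + 4 z$)
$T{\left(-6,I{\left(D{\left(-5,-5 \right)},6 \right)} \right)} \left(19 + 21\right) = \left(4 \cdot 0 + 4 \left(-6\right)\right) \left(19 + 21\right) = \left(0 - 24\right) 40 = \left(-24\right) 40 = -960$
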